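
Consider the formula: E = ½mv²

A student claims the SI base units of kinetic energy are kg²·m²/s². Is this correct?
Units of each symbol in E = ½mv²:
  m (mass): kg
  v (speed): m/s  → to the power 2, contributes m²/s²
  The factor ½ is dimensionless.

Multiplying the contributions: [kg] · [m²/s²]
Adding exponents of each base unit: kg: 1, m: 2, s: -2
SI base units of kinetic energy: kg·m²/s²

The claimed units kg²·m²/s² (exponents kg: 2, m: 2, s: -2) do not match the derived units kg·m²/s² (exponents kg: 1, m: 2, s: -2), so the claim is incorrect.

Answer: No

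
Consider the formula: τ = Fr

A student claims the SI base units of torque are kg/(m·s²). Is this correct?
Units of each symbol in τ = Fr:
  F (force): kg·m/s²
  r (lever arm): m

Multiplying the contributions: [kg·m/s²] · [m]
Adding exponents of each base unit: kg: 1, m: 2, s: -2
SI base units of torque: kg·m²/s²

The claimed units kg/(m·s²) (exponents kg: 1, m: -1, s: -2) do not match the derived units kg·m²/s² (exponents kg: 1, m: 2, s: -2), so the claim is incorrect.

Answer: No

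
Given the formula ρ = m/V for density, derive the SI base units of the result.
Units of each symbol in ρ = m/V:
  m (mass): kg
  V (volume): m³  → in the denominator, contributes 1/m³

Multiplying the contributions: [kg] · [1/m³]
Adding exponents of each base unit: kg: 1, m: -3
SI base units of density: kg/m³

Answer: kg/m³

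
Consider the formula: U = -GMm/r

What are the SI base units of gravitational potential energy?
Units of each symbol in U = -GMm/r:
  G (gravitational constant): m³/(kg·s²)
  M (mass): kg
  m (mass): kg
  r (distance): m  → in the denominator, contributes 1/m
  The minus sign does not affect the units.

Multiplying the contributions: [m³/(kg·s²)] · [kg] · [kg] · [1/m]
Adding exponents of each base unit: kg: 1, m: 2, s: -2
SI base units of gravitational potential energy: kg·m²/s²

Answer: kg·m²/s²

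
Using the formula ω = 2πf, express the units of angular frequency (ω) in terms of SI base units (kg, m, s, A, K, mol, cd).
Units of each symbol in ω = 2πf:
  f (frequency): 1/s
  The factor 2π is dimensionless.

Multiplying the contributions: [1/s]
Adding exponents of each base unit: s: -1
SI base units of angular frequency: 1/s

Answer: 1/s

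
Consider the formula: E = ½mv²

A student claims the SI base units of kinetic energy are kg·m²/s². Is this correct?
Units of each symbol in E = ½mv²:
  m (mass): kg
  v (speed): m/s  → to the power 2, contributes m²/s²
  The factor ½ is dimensionless.

Multiplying the contributions: [kg] · [m²/s²]
Adding exponents of each base unit: kg: 1, m: 2, s: -2
SI base units of kinetic energy: kg·m²/s²

The claimed units kg·m²/s² match the derived units, so the claim is correct.

Answer: Yes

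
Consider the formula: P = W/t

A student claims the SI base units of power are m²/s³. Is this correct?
Units of each symbol in P = W/t:
  W (work): kg·m²/s²
  t (time): s  → in the denominator, contributes 1/s

Multiplying the contributions: [kg·m²/s²] · [1/s]
Adding exponents of each base unit: kg: 1, m: 2, s: -3
SI base units of power: kg·m²/s³

The claimed units m²/s³ (exponents m: 2, s: -3) do not match the derived units kg·m²/s³ (exponents kg: 1, m: 2, s: -3), so the claim is incorrect.

Answer: No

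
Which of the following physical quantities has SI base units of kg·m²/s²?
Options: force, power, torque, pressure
Checking the SI base units of each option:
  force (F = ma): kg·m/s²  ✗
  power (P = W/t): kg·m²/s³  ✗
  torque (τ = Fr): kg·m²/s²  ✓ matches
  pressure (P = F/A): kg/(m·s²)  ✗

Only torque has units kg·m²/s².

Answer: torque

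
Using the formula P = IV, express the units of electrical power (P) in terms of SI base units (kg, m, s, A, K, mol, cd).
Units of each symbol in P = IV:
  I (current): A
  V (voltage, in volts): kg·m²/(s³·A)

Multiplying the contributions: [A] · [kg·m²/(s³·A)]
Adding exponents of each base unit: kg: 1, m: 2, s: -3
SI base units of electrical power: kg·m²/s³

Answer: kg·m²/s³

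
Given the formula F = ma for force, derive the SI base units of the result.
Units of each symbol in F = ma:
  m (mass): kg
  a (acceleration): m/s²

Multiplying the contributions: [kg] · [m/s²]
Adding exponents of each base unit: kg: 1, m: 1, s: -2
SI base units of force: kg·m/s²

Answer: kg·m/s²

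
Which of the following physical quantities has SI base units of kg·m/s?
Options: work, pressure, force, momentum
Checking the SI base units of each option:
  work (W = Fd): kg·m²/s²  ✗
  pressure (P = F/A): kg/(m·s²)  ✗
  force (F = ma): kg·m/s²  ✗
  momentum (p = mv): kg·m/s  ✓ matches

Only momentum has units kg·m/s.

Answer: momentum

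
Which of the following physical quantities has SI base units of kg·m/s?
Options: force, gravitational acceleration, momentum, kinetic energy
Checking the SI base units of each option:
  force (F = ma): kg·m/s²  ✗
  gravitational acceleration (g = GM/r²): m/s²  ✗
  momentum (p = mv): kg·m/s  ✓ matches
  kinetic energy (E = ½mv²): kg·m²/s²  ✗

Only momentum has units kg·m/s.

Answer: momentum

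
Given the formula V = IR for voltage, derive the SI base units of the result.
Units of each symbol in V = IR:
  I (current): A
  R (resistance, in ohms): kg·m²/(s³·A²)

Multiplying the contributions: [A] · [kg·m²/(s³·A²)]
Adding exponents of each base unit: kg: 1, m: 2, s: -3, A: -1
SI base units of voltage: kg·m²/(s³·A)

Answer: kg·m²/(s³·A)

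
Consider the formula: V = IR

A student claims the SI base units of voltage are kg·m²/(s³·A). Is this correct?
Units of each symbol in V = IR:
  I (current): A
  R (resistance, in ohms): kg·m²/(s³·A²)

Multiplying the contributions: [A] · [kg·m²/(s³·A²)]
Adding exponents of each base unit: kg: 1, m: 2, s: -3, A: -1
SI base units of voltage: kg·m²/(s³·A)

The claimed units kg·m²/(s³·A) match the derived units, so the claim is correct.

Answer: Yes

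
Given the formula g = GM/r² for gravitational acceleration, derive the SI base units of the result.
Units of each symbol in g = GM/r²:
  G (gravitational constant): m³/(kg·s²)
  M (mass): kg
  r (distance): m  → to the power 2 in the denominator, contributes 1/m²

Multiplying the contributions: [m³/(kg·s²)] · [kg] · [1/m²]
Adding exponents of each base unit: m: 1, s: -2
SI base units of gravitational acceleration: m/s²

Answer: m/s²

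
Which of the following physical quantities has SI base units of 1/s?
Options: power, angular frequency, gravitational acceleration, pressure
Checking the SI base units of each option:
  power (P = W/t): kg·m²/s³  ✗
  angular frequency (ω = 2πf): 1/s  ✓ matches
  gravitational acceleration (g = GM/r²): m/s²  ✗
  pressure (P = F/A): kg/(m·s²)  ✗

Only angular frequency has units 1/s.

Answer: angular frequency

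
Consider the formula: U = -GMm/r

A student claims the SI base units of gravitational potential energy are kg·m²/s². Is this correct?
Units of each symbol in U = -GMm/r:
  G (gravitational constant): m³/(kg·s²)
  M (mass): kg
  m (mass): kg
  r (distance): m  → in the denominator, contributes 1/m
  The minus sign does not affect the units.

Multiplying the contributions: [m³/(kg·s²)] · [kg] · [kg] · [1/m]
Adding exponents of each base unit: kg: 1, m: 2, s: -2
SI base units of gravitational potential energy: kg·m²/s²

The claimed units kg·m²/s² match the derived units, so the claim is correct.

Answer: Yes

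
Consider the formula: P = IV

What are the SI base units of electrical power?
Units of each symbol in P = IV:
  I (current): A
  V (voltage, in volts): kg·m²/(s³·A)

Multiplying the contributions: [A] · [kg·m²/(s³·A)]
Adding exponents of each base unit: kg: 1, m: 2, s: -3
SI base units of electrical power: kg·m²/s³

Answer: kg·m²/s³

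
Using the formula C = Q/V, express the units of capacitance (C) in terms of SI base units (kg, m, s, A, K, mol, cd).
Units of each symbol in C = Q/V:
  Q (charge, in coulombs): s·A
  V (voltage, in volts): kg·m²/(s³·A)  → in the denominator, contributes s³·A/(kg·m²)

Multiplying the contributions: [s·A] · [s³·A/(kg·m²)]
Adding exponents of each base unit: kg: -1, m: -2, s: 4, A: 2
SI base units of capacitance: s⁴·A²/(kg·m²)

Answer: s⁴·A²/(kg·m²)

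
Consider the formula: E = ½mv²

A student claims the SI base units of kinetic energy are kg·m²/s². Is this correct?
Units of each symbol in E = ½mv²:
  m (mass): kg
  v (speed): m/s  → to the power 2, contributes m²/s²
  The factor ½ is dimensionless.

Multiplying the contributions: [kg] · [m²/s²]
Adding exponents of each base unit: kg: 1, m: 2, s: -2
SI base units of kinetic energy: kg·m²/s²

The claimed units kg·m²/s² match the derived units, so the claim is correct.

Answer: Yes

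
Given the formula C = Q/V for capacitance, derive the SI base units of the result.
Units of each symbol in C = Q/V:
  Q (charge, in coulombs): s·A
  V (voltage, in volts): kg·m²/(s³·A)  → in the denominator, contributes s³·A/(kg·m²)

Multiplying the contributions: [s·A] · [s³·A/(kg·m²)]
Adding exponents of each base unit: kg: -1, m: -2, s: 4, A: 2
SI base units of capacitance: s⁴·A²/(kg·m²)

Answer: s⁴·A²/(kg·m²)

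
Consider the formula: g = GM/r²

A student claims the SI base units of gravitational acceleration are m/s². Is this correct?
Units of each symbol in g = GM/r²:
  G (gravitational constant): m³/(kg·s²)
  M (mass): kg
  r (distance): m  → to the power 2 in the denominator, contributes 1/m²

Multiplying the contributions: [m³/(kg·s²)] · [kg] · [1/m²]
Adding exponents of each base unit: m: 1, s: -2
SI base units of gravitational acceleration: m/s²

The claimed units m/s² match the derived units, so the claim is correct.

Answer: Yes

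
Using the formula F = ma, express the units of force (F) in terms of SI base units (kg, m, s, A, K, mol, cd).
Units of each symbol in F = ma:
  m (mass): kg
  a (acceleration): m/s²

Multiplying the contributions: [kg] · [m/s²]
Adding exponents of each base unit: kg: 1, m: 1, s: -2
SI base units of force: kg·m/s²

Answer: kg·m/s²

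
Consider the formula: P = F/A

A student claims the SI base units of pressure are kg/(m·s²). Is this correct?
Units of each symbol in P = F/A:
  F (force): kg·m/s²
  A (area): m²  → in the denominator, contributes 1/m²

Multiplying the contributions: [kg·m/s²] · [1/m²]
Adding exponents of each base unit: kg: 1, m: -1, s: -2
SI base units of pressure: kg/(m·s²)

The claimed units kg/(m·s²) match the derived units, so the claim is correct.

Answer: Yes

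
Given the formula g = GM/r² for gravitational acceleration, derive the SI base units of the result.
Units of each symbol in g = GM/r²:
  G (gravitational constant): m³/(kg·s²)
  M (mass): kg
  r (distance): m  → to the power 2 in the denominator, contributes 1/m²

Multiplying the contributions: [m³/(kg·s²)] · [kg] · [1/m²]
Adding exponents of each base unit: m: 1, s: -2
SI base units of gravitational acceleration: m/s²

Answer: m/s²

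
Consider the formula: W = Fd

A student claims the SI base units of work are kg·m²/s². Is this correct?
Units of each symbol in W = Fd:
  F (force): kg·m/s²
  d (displacement): m

Multiplying the contributions: [kg·m/s²] · [m]
Adding exponents of each base unit: kg: 1, m: 2, s: -2
SI base units of work: kg·m²/s²

The claimed units kg·m²/s² match the derived units, so the claim is correct.

Answer: Yes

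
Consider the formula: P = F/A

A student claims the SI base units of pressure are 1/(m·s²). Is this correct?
Units of each symbol in P = F/A:
  F (force): kg·m/s²
  A (area): m²  → in the denominator, contributes 1/m²

Multiplying the contributions: [kg·m/s²] · [1/m²]
Adding exponents of each base unit: kg: 1, m: -1, s: -2
SI base units of pressure: kg/(m·s²)

The claimed units 1/(m·s²) (exponents m: -1, s: -2) do not match the derived units kg/(m·s²) (exponents kg: 1, m: -1, s: -2), so the claim is incorrect.

Answer: No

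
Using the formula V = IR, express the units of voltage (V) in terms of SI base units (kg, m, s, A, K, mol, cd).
Units of each symbol in V = IR:
  I (current): A
  R (resistance, in ohms): kg·m²/(s³·A²)

Multiplying the contributions: [A] · [kg·m²/(s³·A²)]
Adding exponents of each base unit: kg: 1, m: 2, s: -3, A: -1
SI base units of voltage: kg·m²/(s³·A)

Answer: kg·m²/(s³·A)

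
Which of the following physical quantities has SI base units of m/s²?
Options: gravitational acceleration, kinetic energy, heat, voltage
Checking the SI base units of each option:
  gravitational acceleration (g = GM/r²): m/s²  ✓ matches
  kinetic energy (E = ½mv²): kg·m²/s²  ✗
  heat (Q = mcΔT): kg·m²/s²  ✗
  voltage (V = IR): kg·m²/(s³·A)  ✗

Only gravitational acceleration has units m/s².

Answer: gravitational acceleration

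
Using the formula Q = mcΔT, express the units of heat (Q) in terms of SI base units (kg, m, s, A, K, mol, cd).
Units of each symbol in Q = mcΔT:
  m (mass): kg
  c (specific heat capacity, in J/(kg·K)): m²/(s²·K)
  ΔT (temperature change): K

Multiplying the contributions: [kg] · [m²/(s²·K)] · [K]
Adding exponents of each base unit: kg: 1, m: 2, s: -2
SI base units of heat: kg·m²/s²

Answer: kg·m²/s²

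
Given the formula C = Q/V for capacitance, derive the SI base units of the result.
Units of each symbol in C = Q/V:
  Q (charge, in coulombs): s·A
  V (voltage, in volts): kg·m²/(s³·A)  → in the denominator, contributes s³·A/(kg·m²)

Multiplying the contributions: [s·A] · [s³·A/(kg·m²)]
Adding exponents of each base unit: kg: -1, m: -2, s: 4, A: 2
SI base units of capacitance: s⁴·A²/(kg·m²)

Answer: s⁴·A²/(kg·m²)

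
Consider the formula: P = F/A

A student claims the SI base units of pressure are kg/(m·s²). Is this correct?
Units of each symbol in P = F/A:
  F (force): kg·m/s²
  A (area): m²  → in the denominator, contributes 1/m²

Multiplying the contributions: [kg·m/s²] · [1/m²]
Adding exponents of each base unit: kg: 1, m: -1, s: -2
SI base units of pressure: kg/(m·s²)

The claimed units kg/(m·s²) match the derived units, so the claim is correct.

Answer: Yes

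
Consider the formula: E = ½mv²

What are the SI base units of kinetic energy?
Units of each symbol in E = ½mv²:
  m (mass): kg
  v (speed): m/s  → to the power 2, contributes m²/s²
  The factor ½ is dimensionless.

Multiplying the contributions: [kg] · [m²/s²]
Adding exponents of each base unit: kg: 1, m: 2, s: -2
SI base units of kinetic energy: kg·m²/s²

Answer: kg·m²/s²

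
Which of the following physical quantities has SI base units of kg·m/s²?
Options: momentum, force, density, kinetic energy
Checking the SI base units of each option:
  momentum (p = mv): kg·m/s  ✗
  force (F = ma): kg·m/s²  ✓ matches
  density (ρ = m/V): kg/m³  ✗
  kinetic energy (E = ½mv²): kg·m²/s²  ✗

Only force has units kg·m/s².

Answer: force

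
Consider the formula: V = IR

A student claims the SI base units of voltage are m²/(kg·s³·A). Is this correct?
Units of each symbol in V = IR:
  I (current): A
  R (resistance, in ohms): kg·m²/(s³·A²)

Multiplying the contributions: [A] · [kg·m²/(s³·A²)]
Adding exponents of each base unit: kg: 1, m: 2, s: -3, A: -1
SI base units of voltage: kg·m²/(s³·A)

The claimed units m²/(kg·s³·A) (exponents kg: -1, m: 2, s: -3, A: -1) do not match the derived units kg·m²/(s³·A) (exponents kg: 1, m: 2, s: -3, A: -1), so the claim is incorrect.

Answer: No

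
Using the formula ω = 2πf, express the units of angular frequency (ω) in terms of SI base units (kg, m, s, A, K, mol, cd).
Units of each symbol in ω = 2πf:
  f (frequency): 1/s
  The factor 2π is dimensionless.

Multiplying the contributions: [1/s]
Adding exponents of each base unit: s: -1
SI base units of angular frequency: 1/s

Answer: 1/s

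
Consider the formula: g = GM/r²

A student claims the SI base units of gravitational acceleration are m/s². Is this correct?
Units of each symbol in g = GM/r²:
  G (gravitational constant): m³/(kg·s²)
  M (mass): kg
  r (distance): m  → to the power 2 in the denominator, contributes 1/m²

Multiplying the contributions: [m³/(kg·s²)] · [kg] · [1/m²]
Adding exponents of each base unit: m: 1, s: -2
SI base units of gravitational acceleration: m/s²

The claimed units m/s² match the derived units, so the claim is correct.

Answer: Yes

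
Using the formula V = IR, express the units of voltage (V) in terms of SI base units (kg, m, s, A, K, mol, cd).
Units of each symbol in V = IR:
  I (current): A
  R (resistance, in ohms): kg·m²/(s³·A²)

Multiplying the contributions: [A] · [kg·m²/(s³·A²)]
Adding exponents of each base unit: kg: 1, m: 2, s: -3, A: -1
SI base units of voltage: kg·m²/(s³·A)

Answer: kg·m²/(s³·A)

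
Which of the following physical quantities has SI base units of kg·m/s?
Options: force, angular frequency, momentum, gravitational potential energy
Checking the SI base units of each option:
  force (F = ma): kg·m/s²  ✗
  angular frequency (ω = 2πf): 1/s  ✗
  momentum (p = mv): kg·m/s  ✓ matches
  gravitational potential energy (U = -GMm/r): kg·m²/s²  ✗

Only momentum has units kg·m/s.

Answer: momentum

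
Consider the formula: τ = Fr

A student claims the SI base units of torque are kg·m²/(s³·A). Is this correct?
Units of each symbol in τ = Fr:
  F (force): kg·m/s²
  r (lever arm): m

Multiplying the contributions: [kg·m/s²] · [m]
Adding exponents of each base unit: kg: 1, m: 2, s: -2
SI base units of torque: kg·m²/s²

The claimed units kg·m²/(s³·A) (exponents kg: 1, m: 2, s: -3, A: -1) do not match the derived units kg·m²/s² (exponents kg: 1, m: 2, s: -2), so the claim is incorrect.

Answer: No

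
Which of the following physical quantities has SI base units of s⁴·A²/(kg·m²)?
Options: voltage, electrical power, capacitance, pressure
Checking the SI base units of each option:
  voltage (V = IR): kg·m²/(s³·A)  ✗
  electrical power (P = IV): kg·m²/s³  ✗
  capacitance (C = Q/V): s⁴·A²/(kg·m²)  ✓ matches
  pressure (P = F/A): kg/(m·s²)  ✗

Only capacitance has units s⁴·A²/(kg·m²).

Answer: capacitance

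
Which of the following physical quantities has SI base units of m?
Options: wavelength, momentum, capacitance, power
Checking the SI base units of each option:
  wavelength (λ = v/f): m  ✓ matches
  momentum (p = mv): kg·m/s  ✗
  capacitance (C = Q/V): s⁴·A²/(kg·m²)  ✗
  power (P = W/t): kg·m²/s³  ✗

Only wavelength has units m.

Answer: wavelength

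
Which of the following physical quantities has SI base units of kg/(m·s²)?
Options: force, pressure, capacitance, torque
Checking the SI base units of each option:
  force (F = ma): kg·m/s²  ✗
  pressure (P = F/A): kg/(m·s²)  ✓ matches
  capacitance (C = Q/V): s⁴·A²/(kg·m²)  ✗
  torque (τ = Fr): kg·m²/s²  ✗

Only pressure has units kg/(m·s²).

Answer: pressure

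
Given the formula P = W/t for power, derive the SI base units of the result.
Units of each symbol in P = W/t:
  W (work): kg·m²/s²
  t (time): s  → in the denominator, contributes 1/s

Multiplying the contributions: [kg·m²/s²] · [1/s]
Adding exponents of each base unit: kg: 1, m: 2, s: -3
SI base units of power: kg·m²/s³

Answer: kg·m²/s³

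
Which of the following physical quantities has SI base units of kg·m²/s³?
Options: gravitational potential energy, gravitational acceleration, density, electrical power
Checking the SI base units of each option:
  gravitational potential energy (U = -GMm/r): kg·m²/s²  ✗
  gravitational acceleration (g = GM/r²): m/s²  ✗
  density (ρ = m/V): kg/m³  ✗
  electrical power (P = IV): kg·m²/s³  ✓ matches

Only electrical power has units kg·m²/s³.

Answer: electrical power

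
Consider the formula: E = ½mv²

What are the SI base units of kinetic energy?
Units of each symbol in E = ½mv²:
  m (mass): kg
  v (speed): m/s  → to the power 2, contributes m²/s²
  The factor ½ is dimensionless.

Multiplying the contributions: [kg] · [m²/s²]
Adding exponents of each base unit: kg: 1, m: 2, s: -2
SI base units of kinetic energy: kg·m²/s²

Answer: kg·m²/s²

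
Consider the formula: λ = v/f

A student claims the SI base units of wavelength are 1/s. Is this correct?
Units of each symbol in λ = v/f:
  v (wave speed): m/s
  f (frequency): 1/s  → in the denominator, contributes s

Multiplying the contributions: [m/s] · [s]
Adding exponents of each base unit: m: 1
SI base units of wavelength: m

The claimed units 1/s (exponents s: -1) do not match the derived units m (exponents m: 1), so the claim is incorrect.

Answer: No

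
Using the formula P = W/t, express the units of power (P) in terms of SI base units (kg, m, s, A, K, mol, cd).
Units of each symbol in P = W/t:
  W (work): kg·m²/s²
  t (time): s  → in the denominator, contributes 1/s

Multiplying the contributions: [kg·m²/s²] · [1/s]
Adding exponents of each base unit: kg: 1, m: 2, s: -3
SI base units of power: kg·m²/s³

Answer: kg·m²/s³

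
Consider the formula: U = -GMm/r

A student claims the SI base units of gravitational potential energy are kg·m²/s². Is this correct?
Units of each symbol in U = -GMm/r:
  G (gravitational constant): m³/(kg·s²)
  M (mass): kg
  m (mass): kg
  r (distance): m  → in the denominator, contributes 1/m
  The minus sign does not affect the units.

Multiplying the contributions: [m³/(kg·s²)] · [kg] · [kg] · [1/m]
Adding exponents of each base unit: kg: 1, m: 2, s: -2
SI base units of gravitational potential energy: kg·m²/s²

The claimed units kg·m²/s² match the derived units, so the claim is correct.

Answer: Yes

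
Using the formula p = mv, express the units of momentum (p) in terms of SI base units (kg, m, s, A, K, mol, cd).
Units of each symbol in p = mv:
  m (mass): kg
  v (velocity): m/s

Multiplying the contributions: [kg] · [m/s]
Adding exponents of each base unit: kg: 1, m: 1, s: -1
SI base units of momentum: kg·m/s

Answer: kg·m/s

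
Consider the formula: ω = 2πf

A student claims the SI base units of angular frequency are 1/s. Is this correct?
Units of each symbol in ω = 2πf:
  f (frequency): 1/s
  The factor 2π is dimensionless.

Multiplying the contributions: [1/s]
Adding exponents of each base unit: s: -1
SI base units of angular frequency: 1/s

The claimed units 1/s match the derived units, so the claim is correct.

Answer: Yes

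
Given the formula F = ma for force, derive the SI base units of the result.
Units of each symbol in F = ma:
  m (mass): kg
  a (acceleration): m/s²

Multiplying the contributions: [kg] · [m/s²]
Adding exponents of each base unit: kg: 1, m: 1, s: -2
SI base units of force: kg·m/s²

Answer: kg·m/s²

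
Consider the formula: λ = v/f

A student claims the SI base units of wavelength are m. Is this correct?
Units of each symbol in λ = v/f:
  v (wave speed): m/s
  f (frequency): 1/s  → in the denominator, contributes s

Multiplying the contributions: [m/s] · [s]
Adding exponents of each base unit: m: 1
SI base units of wavelength: m

The claimed units m match the derived units, so the claim is correct.

Answer: Yes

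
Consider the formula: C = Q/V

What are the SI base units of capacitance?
Units of each symbol in C = Q/V:
  Q (charge, in coulombs): s·A
  V (voltage, in volts): kg·m²/(s³·A)  → in the denominator, contributes s³·A/(kg·m²)

Multiplying the contributions: [s·A] · [s³·A/(kg·m²)]
Adding exponents of each base unit: kg: -1, m: -2, s: 4, A: 2
SI base units of capacitance: s⁴·A²/(kg·m²)

Answer: s⁴·A²/(kg·m²)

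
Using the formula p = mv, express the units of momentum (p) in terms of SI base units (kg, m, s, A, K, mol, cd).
Units of each symbol in p = mv:
  m (mass): kg
  v (velocity): m/s

Multiplying the contributions: [kg] · [m/s]
Adding exponents of each base unit: kg: 1, m: 1, s: -1
SI base units of momentum: kg·m/s

Answer: kg·m/s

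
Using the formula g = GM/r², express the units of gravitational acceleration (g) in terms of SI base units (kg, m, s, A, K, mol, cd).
Units of each symbol in g = GM/r²:
  G (gravitational constant): m³/(kg·s²)
  M (mass): kg
  r (distance): m  → to the power 2 in the denominator, contributes 1/m²

Multiplying the contributions: [m³/(kg·s²)] · [kg] · [1/m²]
Adding exponents of each base unit: m: 1, s: -2
SI base units of gravitational acceleration: m/s²

Answer: m/s²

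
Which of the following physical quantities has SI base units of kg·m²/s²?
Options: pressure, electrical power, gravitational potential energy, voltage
Checking the SI base units of each option:
  pressure (P = F/A): kg/(m·s²)  ✗
  electrical power (P = IV): kg·m²/s³  ✗
  gravitational potential energy (U = -GMm/r): kg·m²/s²  ✓ matches
  voltage (V = IR): kg·m²/(s³·A)  ✗

Only gravitational potential energy has units kg·m²/s².

Answer: gravitational potential energy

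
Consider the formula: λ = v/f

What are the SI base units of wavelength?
Units of each symbol in λ = v/f:
  v (wave speed): m/s
  f (frequency): 1/s  → in the denominator, contributes s

Multiplying the contributions: [m/s] · [s]
Adding exponents of each base unit: m: 1
SI base units of wavelength: m

Answer: m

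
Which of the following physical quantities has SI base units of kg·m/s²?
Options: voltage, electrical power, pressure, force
Checking the SI base units of each option:
  voltage (V = IR): kg·m²/(s³·A)  ✗
  electrical power (P = IV): kg·m²/s³  ✗
  pressure (P = F/A): kg/(m·s²)  ✗
  force (F = ma): kg·m/s²  ✓ matches

Only force has units kg·m/s².

Answer: force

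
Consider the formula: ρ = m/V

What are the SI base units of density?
Units of each symbol in ρ = m/V:
  m (mass): kg
  V (volume): m³  → in the denominator, contributes 1/m³

Multiplying the contributions: [kg] · [1/m³]
Adding exponents of each base unit: kg: 1, m: -3
SI base units of density: kg/m³

Answer: kg/m³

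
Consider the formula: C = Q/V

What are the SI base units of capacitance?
Units of each symbol in C = Q/V:
  Q (charge, in coulombs): s·A
  V (voltage, in volts): kg·m²/(s³·A)  → in the denominator, contributes s³·A/(kg·m²)

Multiplying the contributions: [s·A] · [s³·A/(kg·m²)]
Adding exponents of each base unit: kg: -1, m: -2, s: 4, A: 2
SI base units of capacitance: s⁴·A²/(kg·m²)

Answer: s⁴·A²/(kg·m²)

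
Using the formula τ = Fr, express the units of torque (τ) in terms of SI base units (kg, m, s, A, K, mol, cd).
Units of each symbol in τ = Fr:
  F (force): kg·m/s²
  r (lever arm): m

Multiplying the contributions: [kg·m/s²] · [m]
Adding exponents of each base unit: kg: 1, m: 2, s: -2
SI base units of torque: kg·m²/s²

Answer: kg·m²/s²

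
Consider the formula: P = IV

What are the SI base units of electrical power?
Units of each symbol in P = IV:
  I (current): A
  V (voltage, in volts): kg·m²/(s³·A)

Multiplying the contributions: [A] · [kg·m²/(s³·A)]
Adding exponents of each base unit: kg: 1, m: 2, s: -3
SI base units of electrical power: kg·m²/s³

Answer: kg·m²/s³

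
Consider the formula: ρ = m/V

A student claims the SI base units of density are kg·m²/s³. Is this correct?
Units of each symbol in ρ = m/V:
  m (mass): kg
  V (volume): m³  → in the denominator, contributes 1/m³

Multiplying the contributions: [kg] · [1/m³]
Adding exponents of each base unit: kg: 1, m: -3
SI base units of density: kg/m³

The claimed units kg·m²/s³ (exponents kg: 1, m: 2, s: -3) do not match the derived units kg/m³ (exponents kg: 1, m: -3), so the claim is incorrect.

Answer: No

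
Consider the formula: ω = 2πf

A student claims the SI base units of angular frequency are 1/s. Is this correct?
Units of each symbol in ω = 2πf:
  f (frequency): 1/s
  The factor 2π is dimensionless.

Multiplying the contributions: [1/s]
Adding exponents of each base unit: s: -1
SI base units of angular frequency: 1/s

The claimed units 1/s match the derived units, so the claim is correct.

Answer: Yes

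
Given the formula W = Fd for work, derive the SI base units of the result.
Units of each symbol in W = Fd:
  F (force): kg·m/s²
  d (displacement): m

Multiplying the contributions: [kg·m/s²] · [m]
Adding exponents of each base unit: kg: 1, m: 2, s: -2
SI base units of work: kg·m²/s²

Answer: kg·m²/s²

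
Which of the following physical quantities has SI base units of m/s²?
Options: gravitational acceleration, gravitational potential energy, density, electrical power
Checking the SI base units of each option:
  gravitational acceleration (g = GM/r²): m/s²  ✓ matches
  gravitational potential energy (U = -GMm/r): kg·m²/s²  ✗
  density (ρ = m/V): kg/m³  ✗
  electrical power (P = IV): kg·m²/s³  ✗

Only gravitational acceleration has units m/s².

Answer: gravitational acceleration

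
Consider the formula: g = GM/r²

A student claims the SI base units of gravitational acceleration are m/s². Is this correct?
Units of each symbol in g = GM/r²:
  G (gravitational constant): m³/(kg·s²)
  M (mass): kg
  r (distance): m  → to the power 2 in the denominator, contributes 1/m²

Multiplying the contributions: [m³/(kg·s²)] · [kg] · [1/m²]
Adding exponents of each base unit: m: 1, s: -2
SI base units of gravitational acceleration: m/s²

The claimed units m/s² match the derived units, so the claim is correct.

Answer: Yes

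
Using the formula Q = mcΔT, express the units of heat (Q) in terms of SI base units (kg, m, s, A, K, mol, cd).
Units of each symbol in Q = mcΔT:
  m (mass): kg
  c (specific heat capacity, in J/(kg·K)): m²/(s²·K)
  ΔT (temperature change): K

Multiplying the contributions: [kg] · [m²/(s²·K)] · [K]
Adding exponents of each base unit: kg: 1, m: 2, s: -2
SI base units of heat: kg·m²/s²

Answer: kg·m²/s²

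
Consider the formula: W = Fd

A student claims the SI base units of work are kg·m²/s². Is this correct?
Units of each symbol in W = Fd:
  F (force): kg·m/s²
  d (displacement): m

Multiplying the contributions: [kg·m/s²] · [m]
Adding exponents of each base unit: kg: 1, m: 2, s: -2
SI base units of work: kg·m²/s²

The claimed units kg·m²/s² match the derived units, so the claim is correct.

Answer: Yes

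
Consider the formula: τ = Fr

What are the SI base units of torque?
Units of each symbol in τ = Fr:
  F (force): kg·m/s²
  r (lever arm): m

Multiplying the contributions: [kg·m/s²] · [m]
Adding exponents of each base unit: kg: 1, m: 2, s: -2
SI base units of torque: kg·m²/s²

Answer: kg·m²/s²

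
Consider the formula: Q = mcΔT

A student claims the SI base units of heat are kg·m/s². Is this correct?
Units of each symbol in Q = mcΔT:
  m (mass): kg
  c (specific heat capacity, in J/(kg·K)): m²/(s²·K)
  ΔT (temperature change): K

Multiplying the contributions: [kg] · [m²/(s²·K)] · [K]
Adding exponents of each base unit: kg: 1, m: 2, s: -2
SI base units of heat: kg·m²/s²

The claimed units kg·m/s² (exponents kg: 1, m: 1, s: -2) do not match the derived units kg·m²/s² (exponents kg: 1, m: 2, s: -2), so the claim is incorrect.

Answer: No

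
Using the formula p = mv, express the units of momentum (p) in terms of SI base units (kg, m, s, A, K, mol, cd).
Units of each symbol in p = mv:
  m (mass): kg
  v (velocity): m/s

Multiplying the contributions: [kg] · [m/s]
Adding exponents of each base unit: kg: 1, m: 1, s: -1
SI base units of momentum: kg·m/s

Answer: kg·m/s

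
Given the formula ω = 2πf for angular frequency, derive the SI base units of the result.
Units of each symbol in ω = 2πf:
  f (frequency): 1/s
  The factor 2π is dimensionless.

Multiplying the contributions: [1/s]
Adding exponents of each base unit: s: -1
SI base units of angular frequency: 1/s

Answer: 1/s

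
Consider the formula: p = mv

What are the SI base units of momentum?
Units of each symbol in p = mv:
  m (mass): kg
  v (velocity): m/s

Multiplying the contributions: [kg] · [m/s]
Adding exponents of each base unit: kg: 1, m: 1, s: -1
SI base units of momentum: kg·m/s

Answer: kg·m/s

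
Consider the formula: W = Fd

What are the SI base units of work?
Units of each symbol in W = Fd:
  F (force): kg·m/s²
  d (displacement): m

Multiplying the contributions: [kg·m/s²] · [m]
Adding exponents of each base unit: kg: 1, m: 2, s: -2
SI base units of work: kg·m²/s²

Answer: kg·m²/s²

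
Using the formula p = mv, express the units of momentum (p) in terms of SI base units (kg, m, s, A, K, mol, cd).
Units of each symbol in p = mv:
  m (mass): kg
  v (velocity): m/s

Multiplying the contributions: [kg] · [m/s]
Adding exponents of each base unit: kg: 1, m: 1, s: -1
SI base units of momentum: kg·m/s

Answer: kg·m/s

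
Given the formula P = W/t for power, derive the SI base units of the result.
Units of each symbol in P = W/t:
  W (work): kg·m²/s²
  t (time): s  → in the denominator, contributes 1/s

Multiplying the contributions: [kg·m²/s²] · [1/s]
Adding exponents of each base unit: kg: 1, m: 2, s: -3
SI base units of power: kg·m²/s³

Answer: kg·m²/s³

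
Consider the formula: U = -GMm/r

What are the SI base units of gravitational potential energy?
Units of each symbol in U = -GMm/r:
  G (gravitational constant): m³/(kg·s²)
  M (mass): kg
  m (mass): kg
  r (distance): m  → in the denominator, contributes 1/m
  The minus sign does not affect the units.

Multiplying the contributions: [m³/(kg·s²)] · [kg] · [kg] · [1/m]
Adding exponents of each base unit: kg: 1, m: 2, s: -2
SI base units of gravitational potential energy: kg·m²/s²

Answer: kg·m²/s²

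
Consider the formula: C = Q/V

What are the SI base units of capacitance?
Units of each symbol in C = Q/V:
  Q (charge, in coulombs): s·A
  V (voltage, in volts): kg·m²/(s³·A)  → in the denominator, contributes s³·A/(kg·m²)

Multiplying the contributions: [s·A] · [s³·A/(kg·m²)]
Adding exponents of each base unit: kg: -1, m: -2, s: 4, A: 2
SI base units of capacitance: s⁴·A²/(kg·m²)

Answer: s⁴·A²/(kg·m²)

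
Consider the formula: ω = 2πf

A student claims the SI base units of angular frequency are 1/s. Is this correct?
Units of each symbol in ω = 2πf:
  f (frequency): 1/s
  The factor 2π is dimensionless.

Multiplying the contributions: [1/s]
Adding exponents of each base unit: s: -1
SI base units of angular frequency: 1/s

The claimed units 1/s match the derived units, so the claim is correct.

Answer: Yes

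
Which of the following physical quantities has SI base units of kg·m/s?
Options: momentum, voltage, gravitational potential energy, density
Checking the SI base units of each option:
  momentum (p = mv): kg·m/s  ✓ matches
  voltage (V = IR): kg·m²/(s³·A)  ✗
  gravitational potential energy (U = -GMm/r): kg·m²/s²  ✗
  density (ρ = m/V): kg/m³  ✗

Only momentum has units kg·m/s.

Answer: momentum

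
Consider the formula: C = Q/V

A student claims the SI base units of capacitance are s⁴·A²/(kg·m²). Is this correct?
Units of each symbol in C = Q/V:
  Q (charge, in coulombs): s·A
  V (voltage, in volts): kg·m²/(s³·A)  → in the denominator, contributes s³·A/(kg·m²)

Multiplying the contributions: [s·A] · [s³·A/(kg·m²)]
Adding exponents of each base unit: kg: -1, m: -2, s: 4, A: 2
SI base units of capacitance: s⁴·A²/(kg·m²)

The claimed units s⁴·A²/(kg·m²) match the derived units, so the claim is correct.

Answer: Yes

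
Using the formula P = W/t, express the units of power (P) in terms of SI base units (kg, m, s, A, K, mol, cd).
Units of each symbol in P = W/t:
  W (work): kg·m²/s²
  t (time): s  → in the denominator, contributes 1/s

Multiplying the contributions: [kg·m²/s²] · [1/s]
Adding exponents of each base unit: kg: 1, m: 2, s: -3
SI base units of power: kg·m²/s³

Answer: kg·m²/s³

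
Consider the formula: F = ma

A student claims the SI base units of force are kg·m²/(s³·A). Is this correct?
Units of each symbol in F = ma:
  m (mass): kg
  a (acceleration): m/s²

Multiplying the contributions: [kg] · [m/s²]
Adding exponents of each base unit: kg: 1, m: 1, s: -2
SI base units of force: kg·m/s²

The claimed units kg·m²/(s³·A) (exponents kg: 1, m: 2, s: -3, A: -1) do not match the derived units kg·m/s² (exponents kg: 1, m: 1, s: -2), so the claim is incorrect.

Answer: No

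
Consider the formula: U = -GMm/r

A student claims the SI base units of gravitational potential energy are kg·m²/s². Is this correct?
Units of each symbol in U = -GMm/r:
  G (gravitational constant): m³/(kg·s²)
  M (mass): kg
  m (mass): kg
  r (distance): m  → in the denominator, contributes 1/m
  The minus sign does not affect the units.

Multiplying the contributions: [m³/(kg·s²)] · [kg] · [kg] · [1/m]
Adding exponents of each base unit: kg: 1, m: 2, s: -2
SI base units of gravitational potential energy: kg·m²/s²

The claimed units kg·m²/s² match the derived units, so the claim is correct.

Answer: Yes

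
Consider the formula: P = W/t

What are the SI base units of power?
Units of each symbol in P = W/t:
  W (work): kg·m²/s²
  t (time): s  → in the denominator, contributes 1/s

Multiplying the contributions: [kg·m²/s²] · [1/s]
Adding exponents of each base unit: kg: 1, m: 2, s: -3
SI base units of power: kg·m²/s³

Answer: kg·m²/s³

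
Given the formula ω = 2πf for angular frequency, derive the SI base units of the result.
Units of each symbol in ω = 2πf:
  f (frequency): 1/s
  The factor 2π is dimensionless.

Multiplying the contributions: [1/s]
Adding exponents of each base unit: s: -1
SI base units of angular frequency: 1/s

Answer: 1/s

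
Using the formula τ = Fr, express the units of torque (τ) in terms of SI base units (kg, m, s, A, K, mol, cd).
Units of each symbol in τ = Fr:
  F (force): kg·m/s²
  r (lever arm): m

Multiplying the contributions: [kg·m/s²] · [m]
Adding exponents of each base unit: kg: 1, m: 2, s: -2
SI base units of torque: kg·m²/s²

Answer: kg·m²/s²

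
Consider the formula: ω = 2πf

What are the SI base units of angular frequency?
Units of each symbol in ω = 2πf:
  f (frequency): 1/s
  The factor 2π is dimensionless.

Multiplying the contributions: [1/s]
Adding exponents of each base unit: s: -1
SI base units of angular frequency: 1/s

Answer: 1/s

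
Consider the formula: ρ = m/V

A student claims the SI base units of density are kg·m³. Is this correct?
Units of each symbol in ρ = m/V:
  m (mass): kg
  V (volume): m³  → in the denominator, contributes 1/m³

Multiplying the contributions: [kg] · [1/m³]
Adding exponents of each base unit: kg: 1, m: -3
SI base units of density: kg/m³

The claimed units kg·m³ (exponents kg: 1, m: 3) do not match the derived units kg/m³ (exponents kg: 1, m: -3), so the claim is incorrect.

Answer: No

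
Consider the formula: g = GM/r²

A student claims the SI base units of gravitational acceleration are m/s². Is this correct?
Units of each symbol in g = GM/r²:
  G (gravitational constant): m³/(kg·s²)
  M (mass): kg
  r (distance): m  → to the power 2 in the denominator, contributes 1/m²

Multiplying the contributions: [m³/(kg·s²)] · [kg] · [1/m²]
Adding exponents of each base unit: m: 1, s: -2
SI base units of gravitational acceleration: m/s²

The claimed units m/s² match the derived units, so the claim is correct.

Answer: Yes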